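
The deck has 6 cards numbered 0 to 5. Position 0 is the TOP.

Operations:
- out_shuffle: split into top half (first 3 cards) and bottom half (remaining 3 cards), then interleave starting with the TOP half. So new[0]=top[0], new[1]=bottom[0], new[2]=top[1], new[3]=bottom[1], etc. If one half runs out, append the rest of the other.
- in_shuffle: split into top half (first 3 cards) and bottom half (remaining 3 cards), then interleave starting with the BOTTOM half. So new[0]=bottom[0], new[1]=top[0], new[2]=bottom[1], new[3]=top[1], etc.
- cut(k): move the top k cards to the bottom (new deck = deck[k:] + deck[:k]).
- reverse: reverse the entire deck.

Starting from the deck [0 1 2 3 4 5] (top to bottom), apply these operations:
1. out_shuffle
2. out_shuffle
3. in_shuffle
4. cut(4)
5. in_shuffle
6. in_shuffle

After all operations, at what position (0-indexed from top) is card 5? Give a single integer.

After op 1 (out_shuffle): [0 3 1 4 2 5]
After op 2 (out_shuffle): [0 4 3 2 1 5]
After op 3 (in_shuffle): [2 0 1 4 5 3]
After op 4 (cut(4)): [5 3 2 0 1 4]
After op 5 (in_shuffle): [0 5 1 3 4 2]
After op 6 (in_shuffle): [3 0 4 5 2 1]
Card 5 is at position 3.

Answer: 3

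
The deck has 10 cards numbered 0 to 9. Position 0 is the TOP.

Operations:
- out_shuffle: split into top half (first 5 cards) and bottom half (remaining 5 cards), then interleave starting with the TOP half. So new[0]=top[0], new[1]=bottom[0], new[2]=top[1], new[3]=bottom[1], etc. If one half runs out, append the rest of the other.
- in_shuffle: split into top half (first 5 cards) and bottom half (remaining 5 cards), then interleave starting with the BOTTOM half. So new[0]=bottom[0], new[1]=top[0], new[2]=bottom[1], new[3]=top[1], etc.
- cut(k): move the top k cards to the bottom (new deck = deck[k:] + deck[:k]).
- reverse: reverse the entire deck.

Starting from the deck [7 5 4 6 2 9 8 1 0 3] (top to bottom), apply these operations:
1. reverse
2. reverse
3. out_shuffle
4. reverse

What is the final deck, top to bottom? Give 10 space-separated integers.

After op 1 (reverse): [3 0 1 8 9 2 6 4 5 7]
After op 2 (reverse): [7 5 4 6 2 9 8 1 0 3]
After op 3 (out_shuffle): [7 9 5 8 4 1 6 0 2 3]
After op 4 (reverse): [3 2 0 6 1 4 8 5 9 7]

Answer: 3 2 0 6 1 4 8 5 9 7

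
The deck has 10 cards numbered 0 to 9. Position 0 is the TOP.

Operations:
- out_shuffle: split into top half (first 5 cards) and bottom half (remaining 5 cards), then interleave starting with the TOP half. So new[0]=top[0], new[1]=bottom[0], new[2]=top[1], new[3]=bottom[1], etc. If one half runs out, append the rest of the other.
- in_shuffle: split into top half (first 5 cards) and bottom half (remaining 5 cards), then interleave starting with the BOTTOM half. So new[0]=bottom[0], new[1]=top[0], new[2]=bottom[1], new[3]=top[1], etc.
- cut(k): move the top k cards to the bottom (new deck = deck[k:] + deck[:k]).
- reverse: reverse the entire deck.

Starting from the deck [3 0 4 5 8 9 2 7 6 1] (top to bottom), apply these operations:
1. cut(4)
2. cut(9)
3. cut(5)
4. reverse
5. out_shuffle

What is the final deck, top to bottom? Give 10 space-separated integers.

Answer: 7 4 2 0 9 3 8 1 5 6

Derivation:
After op 1 (cut(4)): [8 9 2 7 6 1 3 0 4 5]
After op 2 (cut(9)): [5 8 9 2 7 6 1 3 0 4]
After op 3 (cut(5)): [6 1 3 0 4 5 8 9 2 7]
After op 4 (reverse): [7 2 9 8 5 4 0 3 1 6]
After op 5 (out_shuffle): [7 4 2 0 9 3 8 1 5 6]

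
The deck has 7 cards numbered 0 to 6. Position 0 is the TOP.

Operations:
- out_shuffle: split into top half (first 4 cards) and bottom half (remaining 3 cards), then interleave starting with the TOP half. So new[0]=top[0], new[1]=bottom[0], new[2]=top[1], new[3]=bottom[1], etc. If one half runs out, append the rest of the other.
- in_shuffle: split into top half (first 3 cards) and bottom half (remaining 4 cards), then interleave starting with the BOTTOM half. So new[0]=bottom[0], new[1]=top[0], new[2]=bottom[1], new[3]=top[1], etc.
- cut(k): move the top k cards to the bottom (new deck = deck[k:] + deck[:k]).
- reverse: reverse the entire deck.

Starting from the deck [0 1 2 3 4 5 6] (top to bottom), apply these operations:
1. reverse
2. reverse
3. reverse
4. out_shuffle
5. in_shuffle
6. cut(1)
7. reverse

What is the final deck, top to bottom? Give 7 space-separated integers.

After op 1 (reverse): [6 5 4 3 2 1 0]
After op 2 (reverse): [0 1 2 3 4 5 6]
After op 3 (reverse): [6 5 4 3 2 1 0]
After op 4 (out_shuffle): [6 2 5 1 4 0 3]
After op 5 (in_shuffle): [1 6 4 2 0 5 3]
After op 6 (cut(1)): [6 4 2 0 5 3 1]
After op 7 (reverse): [1 3 5 0 2 4 6]

Answer: 1 3 5 0 2 4 6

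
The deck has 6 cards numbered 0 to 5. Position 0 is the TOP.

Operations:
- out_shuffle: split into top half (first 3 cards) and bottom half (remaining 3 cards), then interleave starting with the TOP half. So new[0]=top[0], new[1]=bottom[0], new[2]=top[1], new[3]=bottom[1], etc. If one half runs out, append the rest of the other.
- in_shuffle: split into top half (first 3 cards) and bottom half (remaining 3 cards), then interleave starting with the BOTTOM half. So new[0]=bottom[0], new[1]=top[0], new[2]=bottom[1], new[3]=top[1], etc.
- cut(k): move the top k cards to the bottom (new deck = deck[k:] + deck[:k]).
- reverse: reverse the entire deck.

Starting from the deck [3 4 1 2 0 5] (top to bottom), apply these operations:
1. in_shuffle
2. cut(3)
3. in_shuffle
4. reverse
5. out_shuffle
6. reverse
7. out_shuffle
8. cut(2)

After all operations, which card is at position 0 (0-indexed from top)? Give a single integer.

Answer: 5

Derivation:
After op 1 (in_shuffle): [2 3 0 4 5 1]
After op 2 (cut(3)): [4 5 1 2 3 0]
After op 3 (in_shuffle): [2 4 3 5 0 1]
After op 4 (reverse): [1 0 5 3 4 2]
After op 5 (out_shuffle): [1 3 0 4 5 2]
After op 6 (reverse): [2 5 4 0 3 1]
After op 7 (out_shuffle): [2 0 5 3 4 1]
After op 8 (cut(2)): [5 3 4 1 2 0]
Position 0: card 5.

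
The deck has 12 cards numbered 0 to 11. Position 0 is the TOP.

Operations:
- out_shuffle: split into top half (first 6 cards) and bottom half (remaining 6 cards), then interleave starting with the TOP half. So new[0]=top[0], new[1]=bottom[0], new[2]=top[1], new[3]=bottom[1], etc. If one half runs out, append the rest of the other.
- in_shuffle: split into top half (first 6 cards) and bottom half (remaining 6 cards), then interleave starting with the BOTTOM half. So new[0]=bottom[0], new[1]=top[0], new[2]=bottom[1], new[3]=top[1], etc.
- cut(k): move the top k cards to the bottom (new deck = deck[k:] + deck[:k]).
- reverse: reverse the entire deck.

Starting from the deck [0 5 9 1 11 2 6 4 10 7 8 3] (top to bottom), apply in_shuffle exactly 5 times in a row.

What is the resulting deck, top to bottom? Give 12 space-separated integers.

Answer: 8 10 6 11 9 0 3 7 4 2 1 5

Derivation:
After op 1 (in_shuffle): [6 0 4 5 10 9 7 1 8 11 3 2]
After op 2 (in_shuffle): [7 6 1 0 8 4 11 5 3 10 2 9]
After op 3 (in_shuffle): [11 7 5 6 3 1 10 0 2 8 9 4]
After op 4 (in_shuffle): [10 11 0 7 2 5 8 6 9 3 4 1]
After op 5 (in_shuffle): [8 10 6 11 9 0 3 7 4 2 1 5]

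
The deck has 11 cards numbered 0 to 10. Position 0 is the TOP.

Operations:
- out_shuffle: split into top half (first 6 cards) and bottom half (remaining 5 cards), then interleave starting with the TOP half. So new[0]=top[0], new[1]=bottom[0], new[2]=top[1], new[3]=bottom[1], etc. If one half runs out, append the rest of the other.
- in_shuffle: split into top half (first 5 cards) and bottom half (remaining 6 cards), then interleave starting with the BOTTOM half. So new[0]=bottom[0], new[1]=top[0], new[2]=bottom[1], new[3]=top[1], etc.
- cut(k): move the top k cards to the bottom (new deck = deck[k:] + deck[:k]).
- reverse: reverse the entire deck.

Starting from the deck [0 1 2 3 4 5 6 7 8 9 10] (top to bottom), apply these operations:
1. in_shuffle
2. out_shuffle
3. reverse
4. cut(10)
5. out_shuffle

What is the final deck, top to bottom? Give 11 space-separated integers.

After op 1 (in_shuffle): [5 0 6 1 7 2 8 3 9 4 10]
After op 2 (out_shuffle): [5 8 0 3 6 9 1 4 7 10 2]
After op 3 (reverse): [2 10 7 4 1 9 6 3 0 8 5]
After op 4 (cut(10)): [5 2 10 7 4 1 9 6 3 0 8]
After op 5 (out_shuffle): [5 9 2 6 10 3 7 0 4 8 1]

Answer: 5 9 2 6 10 3 7 0 4 8 1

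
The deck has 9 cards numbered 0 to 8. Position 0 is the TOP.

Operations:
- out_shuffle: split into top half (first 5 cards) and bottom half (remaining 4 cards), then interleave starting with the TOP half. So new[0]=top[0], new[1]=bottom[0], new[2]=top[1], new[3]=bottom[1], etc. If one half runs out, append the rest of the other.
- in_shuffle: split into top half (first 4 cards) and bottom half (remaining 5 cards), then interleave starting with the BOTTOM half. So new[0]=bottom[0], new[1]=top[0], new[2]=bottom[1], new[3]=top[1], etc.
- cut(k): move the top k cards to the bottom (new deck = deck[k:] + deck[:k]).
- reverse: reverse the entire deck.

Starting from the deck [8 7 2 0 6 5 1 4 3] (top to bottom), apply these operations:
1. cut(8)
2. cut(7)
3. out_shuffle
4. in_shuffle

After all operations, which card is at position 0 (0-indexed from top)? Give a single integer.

Answer: 3

Derivation:
After op 1 (cut(8)): [3 8 7 2 0 6 5 1 4]
After op 2 (cut(7)): [1 4 3 8 7 2 0 6 5]
After op 3 (out_shuffle): [1 2 4 0 3 6 8 5 7]
After op 4 (in_shuffle): [3 1 6 2 8 4 5 0 7]
Position 0: card 3.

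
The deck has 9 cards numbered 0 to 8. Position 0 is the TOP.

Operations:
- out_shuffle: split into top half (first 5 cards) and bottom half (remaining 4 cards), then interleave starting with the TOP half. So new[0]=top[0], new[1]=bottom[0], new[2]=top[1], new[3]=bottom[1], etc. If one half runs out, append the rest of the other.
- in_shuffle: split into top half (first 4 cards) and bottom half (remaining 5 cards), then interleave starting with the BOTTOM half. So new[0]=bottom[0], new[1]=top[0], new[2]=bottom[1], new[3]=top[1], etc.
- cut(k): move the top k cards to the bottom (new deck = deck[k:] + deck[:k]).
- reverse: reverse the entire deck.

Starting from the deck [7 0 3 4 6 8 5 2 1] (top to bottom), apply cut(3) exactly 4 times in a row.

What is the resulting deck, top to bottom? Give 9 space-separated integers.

Answer: 4 6 8 5 2 1 7 0 3

Derivation:
After op 1 (cut(3)): [4 6 8 5 2 1 7 0 3]
After op 2 (cut(3)): [5 2 1 7 0 3 4 6 8]
After op 3 (cut(3)): [7 0 3 4 6 8 5 2 1]
After op 4 (cut(3)): [4 6 8 5 2 1 7 0 3]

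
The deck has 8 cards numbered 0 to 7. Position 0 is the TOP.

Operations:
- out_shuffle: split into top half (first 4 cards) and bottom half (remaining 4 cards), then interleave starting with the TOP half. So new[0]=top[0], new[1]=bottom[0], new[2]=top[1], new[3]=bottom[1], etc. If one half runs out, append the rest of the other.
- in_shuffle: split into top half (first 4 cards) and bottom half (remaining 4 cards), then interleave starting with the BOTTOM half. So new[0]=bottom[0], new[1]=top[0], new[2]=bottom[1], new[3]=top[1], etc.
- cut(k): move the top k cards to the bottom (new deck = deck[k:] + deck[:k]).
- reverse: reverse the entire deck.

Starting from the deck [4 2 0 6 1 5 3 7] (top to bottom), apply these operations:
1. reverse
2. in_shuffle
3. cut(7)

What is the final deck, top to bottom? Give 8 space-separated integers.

Answer: 1 6 7 0 3 2 5 4

Derivation:
After op 1 (reverse): [7 3 5 1 6 0 2 4]
After op 2 (in_shuffle): [6 7 0 3 2 5 4 1]
After op 3 (cut(7)): [1 6 7 0 3 2 5 4]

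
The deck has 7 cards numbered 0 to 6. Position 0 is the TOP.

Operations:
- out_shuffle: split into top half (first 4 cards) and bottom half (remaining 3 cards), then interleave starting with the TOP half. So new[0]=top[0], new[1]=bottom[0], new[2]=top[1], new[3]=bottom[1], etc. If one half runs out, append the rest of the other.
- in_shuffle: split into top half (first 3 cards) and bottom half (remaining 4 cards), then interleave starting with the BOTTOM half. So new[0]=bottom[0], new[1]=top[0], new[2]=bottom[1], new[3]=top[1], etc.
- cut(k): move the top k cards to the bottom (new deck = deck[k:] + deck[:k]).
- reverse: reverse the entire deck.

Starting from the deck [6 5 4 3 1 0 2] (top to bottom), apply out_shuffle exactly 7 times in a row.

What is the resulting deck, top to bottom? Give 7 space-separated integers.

Answer: 6 1 5 0 4 2 3

Derivation:
After op 1 (out_shuffle): [6 1 5 0 4 2 3]
After op 2 (out_shuffle): [6 4 1 2 5 3 0]
After op 3 (out_shuffle): [6 5 4 3 1 0 2]
After op 4 (out_shuffle): [6 1 5 0 4 2 3]
After op 5 (out_shuffle): [6 4 1 2 5 3 0]
After op 6 (out_shuffle): [6 5 4 3 1 0 2]
After op 7 (out_shuffle): [6 1 5 0 4 2 3]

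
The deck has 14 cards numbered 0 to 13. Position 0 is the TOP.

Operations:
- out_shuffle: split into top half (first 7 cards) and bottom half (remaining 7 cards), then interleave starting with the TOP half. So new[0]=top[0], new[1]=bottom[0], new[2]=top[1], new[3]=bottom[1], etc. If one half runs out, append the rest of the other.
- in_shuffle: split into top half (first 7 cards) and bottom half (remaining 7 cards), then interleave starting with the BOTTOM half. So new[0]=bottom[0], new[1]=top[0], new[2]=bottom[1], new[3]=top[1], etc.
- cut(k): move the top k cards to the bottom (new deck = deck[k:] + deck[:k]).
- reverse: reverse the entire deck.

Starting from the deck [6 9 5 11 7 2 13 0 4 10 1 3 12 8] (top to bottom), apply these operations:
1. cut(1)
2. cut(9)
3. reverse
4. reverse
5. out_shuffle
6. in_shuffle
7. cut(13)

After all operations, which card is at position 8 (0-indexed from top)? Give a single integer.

After op 1 (cut(1)): [9 5 11 7 2 13 0 4 10 1 3 12 8 6]
After op 2 (cut(9)): [1 3 12 8 6 9 5 11 7 2 13 0 4 10]
After op 3 (reverse): [10 4 0 13 2 7 11 5 9 6 8 12 3 1]
After op 4 (reverse): [1 3 12 8 6 9 5 11 7 2 13 0 4 10]
After op 5 (out_shuffle): [1 11 3 7 12 2 8 13 6 0 9 4 5 10]
After op 6 (in_shuffle): [13 1 6 11 0 3 9 7 4 12 5 2 10 8]
After op 7 (cut(13)): [8 13 1 6 11 0 3 9 7 4 12 5 2 10]
Position 8: card 7.

Answer: 7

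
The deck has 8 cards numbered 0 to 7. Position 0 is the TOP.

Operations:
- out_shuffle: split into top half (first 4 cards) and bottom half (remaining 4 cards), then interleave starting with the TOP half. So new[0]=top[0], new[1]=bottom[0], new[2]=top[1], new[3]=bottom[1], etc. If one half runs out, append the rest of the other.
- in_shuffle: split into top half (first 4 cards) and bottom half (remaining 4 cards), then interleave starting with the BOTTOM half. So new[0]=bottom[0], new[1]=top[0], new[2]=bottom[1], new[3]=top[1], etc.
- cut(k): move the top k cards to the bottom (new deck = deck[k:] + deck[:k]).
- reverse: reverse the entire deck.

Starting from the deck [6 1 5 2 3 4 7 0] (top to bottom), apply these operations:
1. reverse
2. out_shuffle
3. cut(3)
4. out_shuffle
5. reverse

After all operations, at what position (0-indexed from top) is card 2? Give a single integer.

After op 1 (reverse): [0 7 4 3 2 5 1 6]
After op 2 (out_shuffle): [0 2 7 5 4 1 3 6]
After op 3 (cut(3)): [5 4 1 3 6 0 2 7]
After op 4 (out_shuffle): [5 6 4 0 1 2 3 7]
After op 5 (reverse): [7 3 2 1 0 4 6 5]
Card 2 is at position 2.

Answer: 2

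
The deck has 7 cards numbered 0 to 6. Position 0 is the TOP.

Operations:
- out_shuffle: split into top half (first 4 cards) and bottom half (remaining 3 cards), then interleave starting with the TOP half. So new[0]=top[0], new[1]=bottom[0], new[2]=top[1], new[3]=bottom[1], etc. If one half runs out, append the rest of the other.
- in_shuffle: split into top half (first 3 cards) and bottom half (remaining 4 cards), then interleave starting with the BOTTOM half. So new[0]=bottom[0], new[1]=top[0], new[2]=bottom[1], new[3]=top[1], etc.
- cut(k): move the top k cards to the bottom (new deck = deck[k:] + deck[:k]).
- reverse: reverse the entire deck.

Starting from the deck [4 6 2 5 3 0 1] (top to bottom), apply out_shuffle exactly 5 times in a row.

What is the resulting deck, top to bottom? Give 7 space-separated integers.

Answer: 4 2 3 1 6 5 0

Derivation:
After op 1 (out_shuffle): [4 3 6 0 2 1 5]
After op 2 (out_shuffle): [4 2 3 1 6 5 0]
After op 3 (out_shuffle): [4 6 2 5 3 0 1]
After op 4 (out_shuffle): [4 3 6 0 2 1 5]
After op 5 (out_shuffle): [4 2 3 1 6 5 0]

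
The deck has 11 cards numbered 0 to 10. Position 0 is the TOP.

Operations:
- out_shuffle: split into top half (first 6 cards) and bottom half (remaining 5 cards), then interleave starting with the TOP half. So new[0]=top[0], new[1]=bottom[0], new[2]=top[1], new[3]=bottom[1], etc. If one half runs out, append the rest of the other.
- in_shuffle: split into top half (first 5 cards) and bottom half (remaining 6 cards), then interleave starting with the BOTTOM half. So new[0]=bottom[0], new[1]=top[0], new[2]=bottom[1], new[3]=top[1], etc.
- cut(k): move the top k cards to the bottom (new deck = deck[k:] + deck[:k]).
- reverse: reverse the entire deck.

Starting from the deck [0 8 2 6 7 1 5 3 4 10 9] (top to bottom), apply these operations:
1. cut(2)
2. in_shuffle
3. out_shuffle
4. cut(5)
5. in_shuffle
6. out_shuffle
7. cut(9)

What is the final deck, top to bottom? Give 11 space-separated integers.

After op 1 (cut(2)): [2 6 7 1 5 3 4 10 9 0 8]
After op 2 (in_shuffle): [3 2 4 6 10 7 9 1 0 5 8]
After op 3 (out_shuffle): [3 9 2 1 4 0 6 5 10 8 7]
After op 4 (cut(5)): [0 6 5 10 8 7 3 9 2 1 4]
After op 5 (in_shuffle): [7 0 3 6 9 5 2 10 1 8 4]
After op 6 (out_shuffle): [7 2 0 10 3 1 6 8 9 4 5]
After op 7 (cut(9)): [4 5 7 2 0 10 3 1 6 8 9]

Answer: 4 5 7 2 0 10 3 1 6 8 9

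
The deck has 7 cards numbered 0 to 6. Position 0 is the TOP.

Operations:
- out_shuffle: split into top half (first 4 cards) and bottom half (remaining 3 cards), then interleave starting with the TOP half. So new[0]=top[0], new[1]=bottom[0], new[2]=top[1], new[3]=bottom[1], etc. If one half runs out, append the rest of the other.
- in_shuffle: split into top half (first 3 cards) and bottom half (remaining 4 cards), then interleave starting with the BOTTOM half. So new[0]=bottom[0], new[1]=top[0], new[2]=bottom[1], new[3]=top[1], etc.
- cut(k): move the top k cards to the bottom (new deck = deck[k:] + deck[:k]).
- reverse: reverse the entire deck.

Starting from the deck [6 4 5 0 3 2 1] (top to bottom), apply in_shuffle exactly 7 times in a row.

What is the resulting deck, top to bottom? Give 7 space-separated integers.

After op 1 (in_shuffle): [0 6 3 4 2 5 1]
After op 2 (in_shuffle): [4 0 2 6 5 3 1]
After op 3 (in_shuffle): [6 4 5 0 3 2 1]
After op 4 (in_shuffle): [0 6 3 4 2 5 1]
After op 5 (in_shuffle): [4 0 2 6 5 3 1]
After op 6 (in_shuffle): [6 4 5 0 3 2 1]
After op 7 (in_shuffle): [0 6 3 4 2 5 1]

Answer: 0 6 3 4 2 5 1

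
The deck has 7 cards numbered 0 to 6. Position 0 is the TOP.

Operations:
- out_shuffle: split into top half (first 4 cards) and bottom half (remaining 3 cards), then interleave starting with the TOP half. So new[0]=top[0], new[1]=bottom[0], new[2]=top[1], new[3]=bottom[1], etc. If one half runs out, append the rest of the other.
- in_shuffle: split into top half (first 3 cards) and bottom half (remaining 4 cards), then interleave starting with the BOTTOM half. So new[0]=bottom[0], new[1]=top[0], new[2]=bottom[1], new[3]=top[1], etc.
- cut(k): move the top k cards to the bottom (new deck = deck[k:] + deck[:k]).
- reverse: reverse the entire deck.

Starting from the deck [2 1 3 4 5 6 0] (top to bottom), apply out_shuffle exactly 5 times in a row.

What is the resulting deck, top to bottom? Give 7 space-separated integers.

Answer: 2 3 5 0 1 4 6

Derivation:
After op 1 (out_shuffle): [2 5 1 6 3 0 4]
After op 2 (out_shuffle): [2 3 5 0 1 4 6]
After op 3 (out_shuffle): [2 1 3 4 5 6 0]
After op 4 (out_shuffle): [2 5 1 6 3 0 4]
After op 5 (out_shuffle): [2 3 5 0 1 4 6]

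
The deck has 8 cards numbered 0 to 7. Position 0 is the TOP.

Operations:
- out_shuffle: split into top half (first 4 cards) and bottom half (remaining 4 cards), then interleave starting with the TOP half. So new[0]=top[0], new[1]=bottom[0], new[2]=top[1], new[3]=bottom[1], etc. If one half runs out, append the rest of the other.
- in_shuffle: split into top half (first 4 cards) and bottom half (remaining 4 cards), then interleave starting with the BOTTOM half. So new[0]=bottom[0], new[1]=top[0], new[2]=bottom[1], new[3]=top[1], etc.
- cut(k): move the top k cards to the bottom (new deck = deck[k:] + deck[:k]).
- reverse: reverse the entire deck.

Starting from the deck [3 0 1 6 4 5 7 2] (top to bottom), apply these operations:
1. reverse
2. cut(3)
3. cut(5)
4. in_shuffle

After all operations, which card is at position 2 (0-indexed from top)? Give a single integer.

Answer: 1

Derivation:
After op 1 (reverse): [2 7 5 4 6 1 0 3]
After op 2 (cut(3)): [4 6 1 0 3 2 7 5]
After op 3 (cut(5)): [2 7 5 4 6 1 0 3]
After op 4 (in_shuffle): [6 2 1 7 0 5 3 4]
Position 2: card 1.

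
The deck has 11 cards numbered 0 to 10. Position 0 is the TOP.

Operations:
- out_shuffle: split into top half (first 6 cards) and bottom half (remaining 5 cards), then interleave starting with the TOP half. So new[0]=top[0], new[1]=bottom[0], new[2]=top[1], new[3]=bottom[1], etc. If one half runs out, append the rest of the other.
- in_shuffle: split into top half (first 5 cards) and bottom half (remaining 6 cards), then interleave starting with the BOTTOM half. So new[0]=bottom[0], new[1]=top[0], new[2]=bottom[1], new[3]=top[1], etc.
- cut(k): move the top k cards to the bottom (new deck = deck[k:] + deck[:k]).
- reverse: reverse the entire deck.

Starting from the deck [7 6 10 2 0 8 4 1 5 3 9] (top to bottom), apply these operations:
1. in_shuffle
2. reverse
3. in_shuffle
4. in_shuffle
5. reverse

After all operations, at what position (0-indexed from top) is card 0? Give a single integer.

After op 1 (in_shuffle): [8 7 4 6 1 10 5 2 3 0 9]
After op 2 (reverse): [9 0 3 2 5 10 1 6 4 7 8]
After op 3 (in_shuffle): [10 9 1 0 6 3 4 2 7 5 8]
After op 4 (in_shuffle): [3 10 4 9 2 1 7 0 5 6 8]
After op 5 (reverse): [8 6 5 0 7 1 2 9 4 10 3]
Card 0 is at position 3.

Answer: 3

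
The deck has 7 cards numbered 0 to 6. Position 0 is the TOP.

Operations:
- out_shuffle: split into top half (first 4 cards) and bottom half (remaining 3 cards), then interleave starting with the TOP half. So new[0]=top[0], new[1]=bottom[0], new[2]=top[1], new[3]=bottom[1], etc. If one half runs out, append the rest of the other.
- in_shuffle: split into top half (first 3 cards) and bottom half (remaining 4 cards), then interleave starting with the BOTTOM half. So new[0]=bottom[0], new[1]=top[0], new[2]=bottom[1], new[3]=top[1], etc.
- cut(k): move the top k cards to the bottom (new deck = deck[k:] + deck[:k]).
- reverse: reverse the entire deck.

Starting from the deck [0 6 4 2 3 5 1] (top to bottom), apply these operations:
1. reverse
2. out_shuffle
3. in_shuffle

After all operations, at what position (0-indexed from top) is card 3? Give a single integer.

Answer: 2

Derivation:
After op 1 (reverse): [1 5 3 2 4 6 0]
After op 2 (out_shuffle): [1 4 5 6 3 0 2]
After op 3 (in_shuffle): [6 1 3 4 0 5 2]
Card 3 is at position 2.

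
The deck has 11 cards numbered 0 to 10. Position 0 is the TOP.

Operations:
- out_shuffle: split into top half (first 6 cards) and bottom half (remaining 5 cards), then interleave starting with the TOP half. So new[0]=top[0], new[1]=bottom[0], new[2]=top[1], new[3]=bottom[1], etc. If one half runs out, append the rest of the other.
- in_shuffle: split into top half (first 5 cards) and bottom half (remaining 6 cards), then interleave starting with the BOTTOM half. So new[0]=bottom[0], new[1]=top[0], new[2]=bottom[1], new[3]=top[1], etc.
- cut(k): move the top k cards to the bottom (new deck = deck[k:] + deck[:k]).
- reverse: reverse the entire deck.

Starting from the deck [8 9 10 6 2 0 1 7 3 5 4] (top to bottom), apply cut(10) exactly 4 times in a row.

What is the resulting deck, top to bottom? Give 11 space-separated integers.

Answer: 7 3 5 4 8 9 10 6 2 0 1

Derivation:
After op 1 (cut(10)): [4 8 9 10 6 2 0 1 7 3 5]
After op 2 (cut(10)): [5 4 8 9 10 6 2 0 1 7 3]
After op 3 (cut(10)): [3 5 4 8 9 10 6 2 0 1 7]
After op 4 (cut(10)): [7 3 5 4 8 9 10 6 2 0 1]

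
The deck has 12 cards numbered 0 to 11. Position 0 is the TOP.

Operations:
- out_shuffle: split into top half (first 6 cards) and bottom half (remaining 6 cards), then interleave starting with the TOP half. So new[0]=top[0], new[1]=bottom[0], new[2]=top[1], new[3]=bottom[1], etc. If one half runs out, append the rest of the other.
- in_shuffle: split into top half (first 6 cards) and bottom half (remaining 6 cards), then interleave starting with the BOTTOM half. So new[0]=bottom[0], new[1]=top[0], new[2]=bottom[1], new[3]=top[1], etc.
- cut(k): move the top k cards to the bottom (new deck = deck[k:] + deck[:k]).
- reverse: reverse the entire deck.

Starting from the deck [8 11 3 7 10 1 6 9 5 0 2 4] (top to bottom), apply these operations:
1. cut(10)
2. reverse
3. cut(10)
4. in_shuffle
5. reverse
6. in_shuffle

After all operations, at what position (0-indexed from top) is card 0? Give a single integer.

After op 1 (cut(10)): [2 4 8 11 3 7 10 1 6 9 5 0]
After op 2 (reverse): [0 5 9 6 1 10 7 3 11 8 4 2]
After op 3 (cut(10)): [4 2 0 5 9 6 1 10 7 3 11 8]
After op 4 (in_shuffle): [1 4 10 2 7 0 3 5 11 9 8 6]
After op 5 (reverse): [6 8 9 11 5 3 0 7 2 10 4 1]
After op 6 (in_shuffle): [0 6 7 8 2 9 10 11 4 5 1 3]
Card 0 is at position 0.

Answer: 0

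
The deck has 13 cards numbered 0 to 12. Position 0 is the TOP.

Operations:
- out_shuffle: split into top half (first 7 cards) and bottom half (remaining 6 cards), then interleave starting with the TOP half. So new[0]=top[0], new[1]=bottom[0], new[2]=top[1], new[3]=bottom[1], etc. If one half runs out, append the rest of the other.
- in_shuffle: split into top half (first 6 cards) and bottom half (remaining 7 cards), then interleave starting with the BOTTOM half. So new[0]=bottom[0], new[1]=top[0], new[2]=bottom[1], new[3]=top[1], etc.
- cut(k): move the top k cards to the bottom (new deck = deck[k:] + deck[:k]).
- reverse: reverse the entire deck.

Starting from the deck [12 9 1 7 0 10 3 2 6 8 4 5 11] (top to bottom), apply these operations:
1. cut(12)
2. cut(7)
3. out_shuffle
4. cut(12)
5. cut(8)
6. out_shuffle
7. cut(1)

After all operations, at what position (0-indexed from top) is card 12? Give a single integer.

Answer: 0

Derivation:
After op 1 (cut(12)): [11 12 9 1 7 0 10 3 2 6 8 4 5]
After op 2 (cut(7)): [3 2 6 8 4 5 11 12 9 1 7 0 10]
After op 3 (out_shuffle): [3 12 2 9 6 1 8 7 4 0 5 10 11]
After op 4 (cut(12)): [11 3 12 2 9 6 1 8 7 4 0 5 10]
After op 5 (cut(8)): [7 4 0 5 10 11 3 12 2 9 6 1 8]
After op 6 (out_shuffle): [7 12 4 2 0 9 5 6 10 1 11 8 3]
After op 7 (cut(1)): [12 4 2 0 9 5 6 10 1 11 8 3 7]
Card 12 is at position 0.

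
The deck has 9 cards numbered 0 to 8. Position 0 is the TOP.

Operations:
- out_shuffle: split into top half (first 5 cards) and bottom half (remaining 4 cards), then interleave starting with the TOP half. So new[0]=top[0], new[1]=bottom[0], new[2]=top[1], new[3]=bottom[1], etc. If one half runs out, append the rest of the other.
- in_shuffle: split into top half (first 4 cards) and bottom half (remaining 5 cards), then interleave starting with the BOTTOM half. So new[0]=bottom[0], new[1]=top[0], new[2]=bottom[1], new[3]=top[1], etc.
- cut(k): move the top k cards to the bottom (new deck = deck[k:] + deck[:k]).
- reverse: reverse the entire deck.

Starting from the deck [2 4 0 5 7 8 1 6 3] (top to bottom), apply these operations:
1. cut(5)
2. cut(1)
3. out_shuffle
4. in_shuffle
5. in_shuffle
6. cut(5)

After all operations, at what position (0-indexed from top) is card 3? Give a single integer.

Answer: 5

Derivation:
After op 1 (cut(5)): [8 1 6 3 2 4 0 5 7]
After op 2 (cut(1)): [1 6 3 2 4 0 5 7 8]
After op 3 (out_shuffle): [1 0 6 5 3 7 2 8 4]
After op 4 (in_shuffle): [3 1 7 0 2 6 8 5 4]
After op 5 (in_shuffle): [2 3 6 1 8 7 5 0 4]
After op 6 (cut(5)): [7 5 0 4 2 3 6 1 8]
Card 3 is at position 5.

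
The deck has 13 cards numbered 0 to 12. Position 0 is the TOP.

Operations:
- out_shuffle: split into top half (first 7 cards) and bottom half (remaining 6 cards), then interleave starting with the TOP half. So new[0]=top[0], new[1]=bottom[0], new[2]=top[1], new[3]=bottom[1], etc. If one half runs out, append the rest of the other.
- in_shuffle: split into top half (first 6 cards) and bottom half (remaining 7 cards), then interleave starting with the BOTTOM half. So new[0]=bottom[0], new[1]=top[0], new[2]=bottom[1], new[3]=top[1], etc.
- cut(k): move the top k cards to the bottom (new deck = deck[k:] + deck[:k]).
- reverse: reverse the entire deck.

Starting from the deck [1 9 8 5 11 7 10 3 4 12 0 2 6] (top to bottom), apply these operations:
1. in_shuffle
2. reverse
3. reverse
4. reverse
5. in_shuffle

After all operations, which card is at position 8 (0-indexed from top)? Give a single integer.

Answer: 3

Derivation:
After op 1 (in_shuffle): [10 1 3 9 4 8 12 5 0 11 2 7 6]
After op 2 (reverse): [6 7 2 11 0 5 12 8 4 9 3 1 10]
After op 3 (reverse): [10 1 3 9 4 8 12 5 0 11 2 7 6]
After op 4 (reverse): [6 7 2 11 0 5 12 8 4 9 3 1 10]
After op 5 (in_shuffle): [12 6 8 7 4 2 9 11 3 0 1 5 10]
Position 8: card 3.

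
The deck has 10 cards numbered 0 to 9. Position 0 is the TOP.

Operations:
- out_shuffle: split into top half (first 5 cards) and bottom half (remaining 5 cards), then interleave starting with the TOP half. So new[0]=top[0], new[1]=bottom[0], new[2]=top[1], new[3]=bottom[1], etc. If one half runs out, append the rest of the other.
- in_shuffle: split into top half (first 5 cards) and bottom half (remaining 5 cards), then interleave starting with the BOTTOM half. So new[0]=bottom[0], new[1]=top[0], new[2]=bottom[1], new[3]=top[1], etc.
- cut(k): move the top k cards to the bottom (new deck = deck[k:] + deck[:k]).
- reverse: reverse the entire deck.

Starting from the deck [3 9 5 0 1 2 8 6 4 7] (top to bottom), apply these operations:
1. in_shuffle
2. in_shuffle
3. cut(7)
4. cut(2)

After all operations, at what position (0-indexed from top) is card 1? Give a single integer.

Answer: 9

Derivation:
After op 1 (in_shuffle): [2 3 8 9 6 5 4 0 7 1]
After op 2 (in_shuffle): [5 2 4 3 0 8 7 9 1 6]
After op 3 (cut(7)): [9 1 6 5 2 4 3 0 8 7]
After op 4 (cut(2)): [6 5 2 4 3 0 8 7 9 1]
Card 1 is at position 9.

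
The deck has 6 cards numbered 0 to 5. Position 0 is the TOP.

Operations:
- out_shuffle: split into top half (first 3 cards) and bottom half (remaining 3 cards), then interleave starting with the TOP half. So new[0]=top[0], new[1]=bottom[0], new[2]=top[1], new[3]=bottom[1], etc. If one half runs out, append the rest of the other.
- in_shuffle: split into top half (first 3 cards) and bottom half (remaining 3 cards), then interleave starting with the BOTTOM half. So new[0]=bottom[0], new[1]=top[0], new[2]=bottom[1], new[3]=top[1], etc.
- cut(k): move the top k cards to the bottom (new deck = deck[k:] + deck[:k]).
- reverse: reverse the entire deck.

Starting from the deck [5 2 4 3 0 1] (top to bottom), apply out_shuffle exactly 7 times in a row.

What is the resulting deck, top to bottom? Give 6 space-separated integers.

Answer: 5 4 0 2 3 1

Derivation:
After op 1 (out_shuffle): [5 3 2 0 4 1]
After op 2 (out_shuffle): [5 0 3 4 2 1]
After op 3 (out_shuffle): [5 4 0 2 3 1]
After op 4 (out_shuffle): [5 2 4 3 0 1]
After op 5 (out_shuffle): [5 3 2 0 4 1]
After op 6 (out_shuffle): [5 0 3 4 2 1]
After op 7 (out_shuffle): [5 4 0 2 3 1]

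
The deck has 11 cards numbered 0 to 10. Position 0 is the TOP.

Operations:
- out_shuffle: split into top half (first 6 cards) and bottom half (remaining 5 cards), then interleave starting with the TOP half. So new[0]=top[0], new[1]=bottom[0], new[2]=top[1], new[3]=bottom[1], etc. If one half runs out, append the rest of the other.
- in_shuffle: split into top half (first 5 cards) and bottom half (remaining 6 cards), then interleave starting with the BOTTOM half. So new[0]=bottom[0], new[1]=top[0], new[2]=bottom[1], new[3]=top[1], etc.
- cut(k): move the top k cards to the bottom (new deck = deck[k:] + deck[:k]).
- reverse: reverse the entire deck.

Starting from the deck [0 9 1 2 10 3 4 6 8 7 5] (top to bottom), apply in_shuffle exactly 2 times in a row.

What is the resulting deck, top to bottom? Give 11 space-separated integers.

Answer: 1 3 8 0 2 4 7 9 10 6 5

Derivation:
After op 1 (in_shuffle): [3 0 4 9 6 1 8 2 7 10 5]
After op 2 (in_shuffle): [1 3 8 0 2 4 7 9 10 6 5]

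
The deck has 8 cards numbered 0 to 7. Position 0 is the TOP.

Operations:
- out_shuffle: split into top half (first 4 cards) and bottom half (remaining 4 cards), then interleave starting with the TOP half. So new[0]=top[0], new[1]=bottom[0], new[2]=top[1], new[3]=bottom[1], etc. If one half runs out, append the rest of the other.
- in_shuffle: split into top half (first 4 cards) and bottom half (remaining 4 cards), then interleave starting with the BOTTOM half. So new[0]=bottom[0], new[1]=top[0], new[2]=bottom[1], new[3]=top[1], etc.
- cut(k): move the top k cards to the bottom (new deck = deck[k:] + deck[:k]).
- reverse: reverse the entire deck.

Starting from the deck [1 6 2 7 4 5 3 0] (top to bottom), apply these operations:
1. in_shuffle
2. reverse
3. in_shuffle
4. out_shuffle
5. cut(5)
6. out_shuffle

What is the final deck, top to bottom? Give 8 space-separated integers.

After op 1 (in_shuffle): [4 1 5 6 3 2 0 7]
After op 2 (reverse): [7 0 2 3 6 5 1 4]
After op 3 (in_shuffle): [6 7 5 0 1 2 4 3]
After op 4 (out_shuffle): [6 1 7 2 5 4 0 3]
After op 5 (cut(5)): [4 0 3 6 1 7 2 5]
After op 6 (out_shuffle): [4 1 0 7 3 2 6 5]

Answer: 4 1 0 7 3 2 6 5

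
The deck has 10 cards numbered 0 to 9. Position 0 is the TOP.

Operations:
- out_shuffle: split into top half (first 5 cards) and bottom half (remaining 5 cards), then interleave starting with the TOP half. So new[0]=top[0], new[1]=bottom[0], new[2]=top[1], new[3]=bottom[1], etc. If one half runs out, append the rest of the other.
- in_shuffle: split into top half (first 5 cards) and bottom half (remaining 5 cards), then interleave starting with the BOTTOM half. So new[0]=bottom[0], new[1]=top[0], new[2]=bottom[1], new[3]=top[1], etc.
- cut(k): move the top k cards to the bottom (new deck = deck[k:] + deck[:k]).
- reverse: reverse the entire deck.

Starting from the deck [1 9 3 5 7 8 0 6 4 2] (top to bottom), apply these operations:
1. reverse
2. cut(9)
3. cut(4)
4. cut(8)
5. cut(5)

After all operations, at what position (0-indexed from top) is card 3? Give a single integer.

Answer: 1

Derivation:
After op 1 (reverse): [2 4 6 0 8 7 5 3 9 1]
After op 2 (cut(9)): [1 2 4 6 0 8 7 5 3 9]
After op 3 (cut(4)): [0 8 7 5 3 9 1 2 4 6]
After op 4 (cut(8)): [4 6 0 8 7 5 3 9 1 2]
After op 5 (cut(5)): [5 3 9 1 2 4 6 0 8 7]
Card 3 is at position 1.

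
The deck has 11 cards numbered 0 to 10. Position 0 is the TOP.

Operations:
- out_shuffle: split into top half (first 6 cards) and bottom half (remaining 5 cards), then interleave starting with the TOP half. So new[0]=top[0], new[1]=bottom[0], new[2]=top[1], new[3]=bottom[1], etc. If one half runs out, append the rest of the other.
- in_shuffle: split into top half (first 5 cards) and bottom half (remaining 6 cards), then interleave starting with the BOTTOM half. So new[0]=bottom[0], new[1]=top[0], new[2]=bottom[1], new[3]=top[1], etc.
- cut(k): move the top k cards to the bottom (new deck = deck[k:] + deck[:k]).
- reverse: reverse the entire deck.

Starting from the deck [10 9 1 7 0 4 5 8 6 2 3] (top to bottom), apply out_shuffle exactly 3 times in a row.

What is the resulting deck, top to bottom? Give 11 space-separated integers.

After op 1 (out_shuffle): [10 5 9 8 1 6 7 2 0 3 4]
After op 2 (out_shuffle): [10 7 5 2 9 0 8 3 1 4 6]
After op 3 (out_shuffle): [10 8 7 3 5 1 2 4 9 6 0]

Answer: 10 8 7 3 5 1 2 4 9 6 0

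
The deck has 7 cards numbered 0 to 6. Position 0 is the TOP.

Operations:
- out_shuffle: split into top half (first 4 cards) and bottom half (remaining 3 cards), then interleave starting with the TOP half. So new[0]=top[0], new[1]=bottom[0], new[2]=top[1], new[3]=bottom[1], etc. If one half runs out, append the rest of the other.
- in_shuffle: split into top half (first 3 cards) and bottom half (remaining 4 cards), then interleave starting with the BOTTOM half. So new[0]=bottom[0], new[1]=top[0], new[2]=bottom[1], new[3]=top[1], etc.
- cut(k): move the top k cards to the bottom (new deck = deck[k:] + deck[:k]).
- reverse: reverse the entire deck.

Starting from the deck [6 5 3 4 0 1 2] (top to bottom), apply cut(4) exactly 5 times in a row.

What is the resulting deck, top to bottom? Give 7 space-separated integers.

Answer: 2 6 5 3 4 0 1

Derivation:
After op 1 (cut(4)): [0 1 2 6 5 3 4]
After op 2 (cut(4)): [5 3 4 0 1 2 6]
After op 3 (cut(4)): [1 2 6 5 3 4 0]
After op 4 (cut(4)): [3 4 0 1 2 6 5]
After op 5 (cut(4)): [2 6 5 3 4 0 1]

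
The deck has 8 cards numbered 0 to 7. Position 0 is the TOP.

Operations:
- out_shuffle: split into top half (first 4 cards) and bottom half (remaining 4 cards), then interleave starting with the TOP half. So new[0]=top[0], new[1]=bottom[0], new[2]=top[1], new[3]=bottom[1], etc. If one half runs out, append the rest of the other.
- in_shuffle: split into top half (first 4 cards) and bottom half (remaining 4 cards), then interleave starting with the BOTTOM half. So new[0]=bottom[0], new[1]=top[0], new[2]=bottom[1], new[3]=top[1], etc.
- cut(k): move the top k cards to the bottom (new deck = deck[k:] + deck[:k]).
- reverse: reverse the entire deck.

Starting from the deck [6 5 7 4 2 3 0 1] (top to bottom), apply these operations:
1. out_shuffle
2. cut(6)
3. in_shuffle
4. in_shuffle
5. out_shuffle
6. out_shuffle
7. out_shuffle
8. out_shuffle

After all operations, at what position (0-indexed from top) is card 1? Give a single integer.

Answer: 7

Derivation:
After op 1 (out_shuffle): [6 2 5 3 7 0 4 1]
After op 2 (cut(6)): [4 1 6 2 5 3 7 0]
After op 3 (in_shuffle): [5 4 3 1 7 6 0 2]
After op 4 (in_shuffle): [7 5 6 4 0 3 2 1]
After op 5 (out_shuffle): [7 0 5 3 6 2 4 1]
After op 6 (out_shuffle): [7 6 0 2 5 4 3 1]
After op 7 (out_shuffle): [7 5 6 4 0 3 2 1]
After op 8 (out_shuffle): [7 0 5 3 6 2 4 1]
Card 1 is at position 7.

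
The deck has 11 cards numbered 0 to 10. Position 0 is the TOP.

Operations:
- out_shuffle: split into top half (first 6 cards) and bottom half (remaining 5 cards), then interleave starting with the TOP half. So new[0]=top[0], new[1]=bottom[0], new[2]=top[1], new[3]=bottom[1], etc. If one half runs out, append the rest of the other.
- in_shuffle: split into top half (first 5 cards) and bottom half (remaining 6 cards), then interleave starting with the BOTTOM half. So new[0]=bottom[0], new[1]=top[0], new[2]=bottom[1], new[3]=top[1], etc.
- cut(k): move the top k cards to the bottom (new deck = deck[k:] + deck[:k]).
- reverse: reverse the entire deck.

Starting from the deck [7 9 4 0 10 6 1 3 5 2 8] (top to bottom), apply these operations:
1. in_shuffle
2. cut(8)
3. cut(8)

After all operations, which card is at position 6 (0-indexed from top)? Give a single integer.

After op 1 (in_shuffle): [6 7 1 9 3 4 5 0 2 10 8]
After op 2 (cut(8)): [2 10 8 6 7 1 9 3 4 5 0]
After op 3 (cut(8)): [4 5 0 2 10 8 6 7 1 9 3]
Position 6: card 6.

Answer: 6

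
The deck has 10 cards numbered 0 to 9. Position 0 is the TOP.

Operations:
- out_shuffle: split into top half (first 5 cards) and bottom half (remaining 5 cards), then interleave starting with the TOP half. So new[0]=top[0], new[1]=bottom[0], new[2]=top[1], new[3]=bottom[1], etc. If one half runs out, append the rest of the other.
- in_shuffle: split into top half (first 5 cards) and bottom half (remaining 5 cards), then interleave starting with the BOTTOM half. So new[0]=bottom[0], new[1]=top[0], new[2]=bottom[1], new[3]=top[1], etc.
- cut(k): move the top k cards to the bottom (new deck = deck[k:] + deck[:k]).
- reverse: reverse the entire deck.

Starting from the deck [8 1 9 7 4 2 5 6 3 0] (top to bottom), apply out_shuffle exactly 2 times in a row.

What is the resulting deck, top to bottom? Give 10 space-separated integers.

After op 1 (out_shuffle): [8 2 1 5 9 6 7 3 4 0]
After op 2 (out_shuffle): [8 6 2 7 1 3 5 4 9 0]

Answer: 8 6 2 7 1 3 5 4 9 0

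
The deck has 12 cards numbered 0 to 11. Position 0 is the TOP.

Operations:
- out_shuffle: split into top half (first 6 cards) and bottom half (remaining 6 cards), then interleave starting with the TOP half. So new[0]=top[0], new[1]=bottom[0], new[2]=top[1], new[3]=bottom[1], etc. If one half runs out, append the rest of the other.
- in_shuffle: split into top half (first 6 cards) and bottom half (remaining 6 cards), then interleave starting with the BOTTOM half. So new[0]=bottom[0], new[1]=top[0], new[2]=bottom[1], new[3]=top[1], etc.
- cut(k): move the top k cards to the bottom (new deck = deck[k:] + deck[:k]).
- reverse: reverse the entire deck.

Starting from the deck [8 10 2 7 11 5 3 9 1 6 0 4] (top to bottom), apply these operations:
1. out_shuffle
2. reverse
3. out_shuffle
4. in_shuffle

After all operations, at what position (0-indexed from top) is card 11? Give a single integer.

Answer: 0

Derivation:
After op 1 (out_shuffle): [8 3 10 9 2 1 7 6 11 0 5 4]
After op 2 (reverse): [4 5 0 11 6 7 1 2 9 10 3 8]
After op 3 (out_shuffle): [4 1 5 2 0 9 11 10 6 3 7 8]
After op 4 (in_shuffle): [11 4 10 1 6 5 3 2 7 0 8 9]
Card 11 is at position 0.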